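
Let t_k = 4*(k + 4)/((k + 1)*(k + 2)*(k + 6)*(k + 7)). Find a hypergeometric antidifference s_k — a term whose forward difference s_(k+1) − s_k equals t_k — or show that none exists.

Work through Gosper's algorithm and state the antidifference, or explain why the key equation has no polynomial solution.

s_k = k*(k + 7)/(3*(k**2 + 7*k + 6))

The ratio is (k + 1)*(k + 5)*(k + 6)/((k + 3)*(k + 4)*(k + 8)).
Factor: A=k + 1; B=k + 8; C=k**4 + 16*k**3 + 95*k**2 + 248*k + 240.
Set up (k + 1)·f(k+1) − (k + 7)·f(k) − (k**4 + 16*k**3 + 95*k**2 + 248*k + 240) = 0.
Bound: deg f ≤ 6.
Match coefficients ⇒ f(k) = k*(k + 2)*(k + 3)*(k + 4)*(k + 5)*(k + 7)/12.
So s_k = (B(k−1)f/C)·t_k = (k*(k + 2)*(k + 7)**2/(12*(k + 4)))·t_k = k*(k + 7)/(3*(k**2 + 7*k + 6)).
Δs = 4*(k + 4)/(k**4 + 16*k**3 + 83*k**2 + 152*k + 84), as required.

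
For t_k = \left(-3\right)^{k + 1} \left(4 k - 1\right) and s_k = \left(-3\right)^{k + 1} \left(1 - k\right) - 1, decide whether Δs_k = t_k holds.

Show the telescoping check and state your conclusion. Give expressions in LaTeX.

valid (s_(k+1) − s_k reduces to t_k)

s_(k+1) = -9*(-3)**k*k - 1
s_(k+1) − s_k = (-3)**(k + 1)*(4*k - 1)
(s_(k+1) − s_k) − t_k = 0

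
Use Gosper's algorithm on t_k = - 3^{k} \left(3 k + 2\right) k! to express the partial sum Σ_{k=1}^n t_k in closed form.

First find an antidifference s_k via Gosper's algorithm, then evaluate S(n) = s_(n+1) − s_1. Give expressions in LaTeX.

S(n) = - 3 \cdot 3^{n} \left(n + 1\right)! + 3

r(k) = 3*(k + 1)*(3*k + 5)/(3*k + 2) after simplifying.
A = 3*k + 3, B = 1, C = k + 2/3.
Need (3*k + 3)·f(k+1) − (1)·f(k) = k + 2/3.
deg f ≤ 0 (via 1,0,1).
Coefficient equations give f(k) = 1/3.
Certificate R = B(k−1)f/C = 1/(3*k + 2) gives s_k = -3**k*factorial(k).
Check: Δs_k = -3**k*(3*k + 2)*factorial(k). ✓
Σ_(k=1)^n t_k = s_(n+1) − s_(1) = (-3**(n + 1)*factorial(n + 1)) − (-3), i.e. -3*3**n*factorial(n + 1) + 3.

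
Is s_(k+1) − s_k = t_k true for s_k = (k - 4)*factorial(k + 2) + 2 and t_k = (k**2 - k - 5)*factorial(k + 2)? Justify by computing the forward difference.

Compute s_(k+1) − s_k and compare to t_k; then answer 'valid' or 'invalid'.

s_(k+1) = (k - 3)*factorial(k + 3) + 2
s_(k+1) − s_k = (k**2 - k - 5)*factorial(k + 2)
(s_(k+1) − s_k) − t_k = 0

Valid: the claim telescopes to t_k.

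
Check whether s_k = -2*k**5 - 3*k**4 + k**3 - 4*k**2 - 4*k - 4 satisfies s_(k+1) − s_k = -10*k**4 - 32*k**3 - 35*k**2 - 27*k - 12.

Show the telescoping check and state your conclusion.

valid; difference matches t_k

s_(k+1) = -2*k**5 - 13*k**4 - 31*k**3 - 39*k**2 - 31*k - 16
s_(k+1) − s_k = -10*k**4 - 32*k**3 - 35*k**2 - 27*k - 12
(s_(k+1) − s_k) − t_k = 0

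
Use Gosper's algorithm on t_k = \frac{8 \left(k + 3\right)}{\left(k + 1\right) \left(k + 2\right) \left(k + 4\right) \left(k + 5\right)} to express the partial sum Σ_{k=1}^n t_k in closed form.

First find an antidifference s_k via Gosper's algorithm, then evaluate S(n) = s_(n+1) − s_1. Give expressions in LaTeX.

r(k) = (k + 1)*(k + 4)**2/((k + 3)**2*(k + 6)) after simplifying.
Gosper form: A/B · C(k+1)/C(k) with A=k + 1, B=k + 6, C=k**2 + 6*k + 9.
Need (k + 1)·f(k+1) − (k + 5)·f(k) = k**2 + 6*k + 9.
d = 4 from the (1,1,2) case.
Match coefficients ⇒ f(k) = k*(k + 2)*(k + 3)*(k + 5)/8.
Get s_k = R·t_k = k*(k + 5)/(k**2 + 5*k + 4) with R(k) = B(k−1)f(k)/C(k) = k*(k + 2)*(k + 5)**2/(8*(k + 3)).
s_(k+1) − s_k = 8*(k + 3)/(k**4 + 12*k**3 + 49*k**2 + 78*k + 40) = t_k.
Σ_(k=1)^n t_k = s_(n+1) − s_(1) = ((n**2 + 7*n + 6)/(n**2 + 7*n + 10)) − (3/5), i.e. 2*n*(n + 7)/(5*(n**2 + 7*n + 10)).

S(n) = \frac{2 n \left(n + 7\right)}{5 \left(n^{2} + 7 n + 10\right)}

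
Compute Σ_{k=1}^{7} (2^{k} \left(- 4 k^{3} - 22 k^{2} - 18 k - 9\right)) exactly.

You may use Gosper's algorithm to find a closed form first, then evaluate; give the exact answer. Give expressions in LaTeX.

Σ = -495862

t_(k+1)/t_k = 2*(4*k**3 + 34*k**2 + 74*k + 53)/(4*k**3 + 22*k**2 + 18*k + 9).
Normal form (A,B,C) = (2, 1, k**3 + 11*k**2/2 + 9*k/2 + 9/4).
Set up (2)·f(k+1) − (1)·f(k) − (k**3 + 11*k**2/2 + 9*k/2 + 9/4) = 0.
From deg A=0, deg B=0, deg C=3: d=3.
A polynomial solution: f(k) = (4*k**3 - 2*k**2 + 2*k + 1)/4.
Get s_k = R·t_k = 2**k*(-4*k**3 + 2*k**2 - 2*k - 1) with R(k) = B(k−1)f(k)/C(k) = (4*k**3 - 2*k**2 + 2*k + 1)/(4*k**3 + 22*k**2 + 18*k + 9).
Verify: 2**k*(-4*k**3 - 22*k**2 - 18*k - 9) matches t_k.
Evaluate s at k=8 and k=1: -495872 and -10; difference -495862.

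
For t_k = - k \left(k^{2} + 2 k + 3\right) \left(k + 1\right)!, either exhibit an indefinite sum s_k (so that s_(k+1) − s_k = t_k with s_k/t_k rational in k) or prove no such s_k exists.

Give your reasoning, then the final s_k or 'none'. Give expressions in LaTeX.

Ratio r(k) = (k + 1)*(k + 2)*(2*k + (k + 1)**2 + 5)/(k*(k**2 + 2*k + 3)).
Normal form (A,B,C) = (k + 2, 1, k**3 + 2*k**2 + 3*k).
Key eq: (k + 2)·f(k+1) = (1)·f(k) + (k**3 + 2*k**2 + 3*k).
d = 2 from the (1,0,3) case.
Solving with deg f ≤ 2: f(k) = k*(k - 1).
Get s_k = R·t_k = -k*(k - 1)*factorial(k + 1) with R(k) = B(k−1)f(k)/C(k) = (k - 1)/(k**2 + 2*k + 3).
s_(k+1) − s_k = -k*(k**2 + 2*k + 3)*factorial(k + 1) = t_k.

s_k = - k \left(k - 1\right) \left(k + 1\right)!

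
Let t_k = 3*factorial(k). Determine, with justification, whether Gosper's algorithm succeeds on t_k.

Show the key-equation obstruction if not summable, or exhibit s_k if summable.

Step 1: r(k) = k + 1.
Normal form (A,B,C) = (k + 1, 1, 1).
Need (k + 1)·f(k+1) − (1)·f(k) = 1.
From deg A=1, deg B=0, deg C=0: d=-1.
Bound -1 < 0, so the key equation has no polynomial solution.

No — t_k has no hypergeometric antidifference.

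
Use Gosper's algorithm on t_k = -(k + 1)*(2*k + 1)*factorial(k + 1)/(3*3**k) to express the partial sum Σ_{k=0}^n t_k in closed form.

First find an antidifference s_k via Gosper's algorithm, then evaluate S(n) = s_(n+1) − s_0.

Ratio r(k) = (k + 2)**2*(2*k + 3)/(3*(k + 1)*(2*k + 1)).
Normal form (A,B,C) = (k/3 + 2/3, 1, k**2 + 3*k/2 + 1/2).
Set up (k/3 + 2/3)·f(k+1) − (1)·f(k) − (k**2 + 3*k/2 + 1/2) = 0.
Degrees (1,0,2) ⇒ d ≤ 1.
A polynomial solution: f(k) = 3*(2*k + 3)/2.
Get s_k = R·t_k = -(2*k + 3)*factorial(k + 1)/3**k with R(k) = B(k−1)f(k)/C(k) = 3*(2*k + 3)/((k + 1)*(2*k + 1)).
Verify: -(k + 1)*(2*k + 1)*factorial(k + 1)/(3*3**k) matches t_k.
Σ_(k=0)^n t_k = s_(n+1) − s_(0) = (-3**(-n - 1)*(2*n + 5)*factorial(n + 2)) − (-3), i.e. 3**(-n - 1)*(3**(n + 2) - 2*n**3*factorial(n) - 11*n**2*factorial(n) - 19*n*factorial(n) - 10*factorial(n)).

S(n) = 3**(-n - 1)*(3**(n + 2) - 2*n**3*factorial(n) - 11*n**2*factorial(n) - 19*n*factorial(n) - 10*factorial(n))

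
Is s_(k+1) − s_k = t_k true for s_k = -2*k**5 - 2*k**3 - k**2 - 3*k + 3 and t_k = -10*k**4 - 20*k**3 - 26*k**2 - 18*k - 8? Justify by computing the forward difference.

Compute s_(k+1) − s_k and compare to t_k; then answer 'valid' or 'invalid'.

s_(k+1) = -3*k - 2*(k + 1)**5 - 2*(k + 1)**3 - (k + 1)**2
s_(k+1) − s_k = -10*k**4 - 20*k**3 - 26*k**2 - 18*k - 8
(s_(k+1) − s_k) − t_k = 0

valid (s_(k+1) − s_k reduces to t_k)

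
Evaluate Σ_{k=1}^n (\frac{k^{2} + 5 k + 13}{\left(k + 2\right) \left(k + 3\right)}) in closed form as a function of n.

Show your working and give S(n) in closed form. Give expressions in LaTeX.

S(n) = \frac{n \left(3 n + 16\right)}{3 \left(n + 3\right)}

t_(k+1)/t_k = (k + 2)*(5*k + (k + 1)**2 + 18)/((k + 4)*(k**2 + 5*k + 13)).
Take A(k)=k + 2, B(k)=k + 4, C(k)=k**2 + 5*k + 13.
Key eq: (k + 2)·f(k+1) = (k + 3)·f(k) + (k**2 + 5*k + 13).
d = 2 from the (1,1,2) case.
Coefficient equations give f(k) = k*(2*k + 11)/2.
R(k) = B(k−1)·f(k)/C(k) = k*(k + 3)*(2*k + 11)/(2*(k**2 + 5*k + 13)); s_k = R·t_k = k*(2*k + 11)/(2*(k + 2)).
s_(k+1) − s_k = (k**2 + 5*k + 13)/(k**2 + 5*k + 6) = t_k.
Evaluate: s_(n+1) = (2*n**2 + 15*n + 13)/(2*(n + 3)); subtract s_(1) = 13/6 ⇒ S(n) = n*(3*n + 16)/(3*(n + 3)).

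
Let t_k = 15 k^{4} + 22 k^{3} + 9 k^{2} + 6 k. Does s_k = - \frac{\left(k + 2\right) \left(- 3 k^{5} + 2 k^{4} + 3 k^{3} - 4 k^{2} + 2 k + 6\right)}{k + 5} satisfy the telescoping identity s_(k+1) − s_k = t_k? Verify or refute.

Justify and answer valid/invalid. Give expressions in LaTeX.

Invalid: residual \frac{3 \left(- 12 k^{5} - 99 k^{4} - 122 k^{3} - 47 k^{2} - 32 k - 6\right)}{k^{2} + 11 k + 30} ≠ 0.

s_(k+1) = (3*k**6 + 22*k**5 + 58*k**4 + 70*k**3 + 43*k**2 + 6*k - 18)/(k + 6)
s_(k+1) − s_k = (15*k**6 + 151*k**5 + 404*k**4 + 399*k**3 + 195*k**2 + 84*k - 18)/(k**2 + 11*k + 30)
(s_(k+1) − s_k) − t_k = 3*(-12*k**5 - 99*k**4 - 122*k**3 - 47*k**2 - 32*k - 6)/(k**2 + 11*k + 30)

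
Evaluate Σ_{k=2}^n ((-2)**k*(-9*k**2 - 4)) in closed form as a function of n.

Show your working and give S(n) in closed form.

Compute t_(k+1)/t_k: get 2*(-9*(k + 1)**2 - 4)/(9*k**2 + 4).
Factor: A=-2; B=1; C=k**2 + 4/9.
Set up (-2)·f(k+1) − (1)·f(k) − (k**2 + 4/9) = 0.
d = 2 from the (0,0,2) case.
Solve for f: f(k) = -(3*k**2 - 4*k + 2)/9 (degree 2 ≤ 2).
R(k) = B(k−1)·f(k)/C(k) = -(3*k**2 - 4*k + 2)/(9*k**2 + 4); s_k = R·t_k = (-2)**k*(3*k**2 - 4*k + 2).
Verify: (-2)**k*(-9*k**2 - 4) matches t_k.
Telescope: S(n) = s_(n+1) − s_(2) = (-2)**(n + 1)*(3*n**2 + 2*n + 1) − (24) = -6*(-2)**n*n**2 - 2*(-2)**n + 2*(-2)**(n + 1)*n - 24.

S(n) = -6*(-2)**n*n**2 - 2*(-2)**n + 2*(-2)**(n + 1)*n - 24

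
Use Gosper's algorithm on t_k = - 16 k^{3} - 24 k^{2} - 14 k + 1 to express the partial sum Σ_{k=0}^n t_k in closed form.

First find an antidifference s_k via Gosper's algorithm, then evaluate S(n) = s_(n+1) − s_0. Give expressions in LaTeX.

S(n) = - 4 n^{4} - 16 n^{3} - 23 n^{2} - 10 n + 1

r(k) = (16*k**3 + 72*k**2 + 110*k + 53)/(16*k**3 + 24*k**2 + 14*k - 1) after simplifying.
Factor: A=1; B=1; C=k**3 + 3*k**2/2 + 7*k/8 - 1/16.
Set up (1)·f(k+1) − (1)·f(k) − (k**3 + 3*k**2/2 + 7*k/8 - 1/16) = 0.
From deg A=0, deg B=0, deg C=3: d=4.
A polynomial solution: f(k) = k*(4*k**3 - k - 4)/16.
Certificate R = B(k−1)f/C = k*(4*k**3 - k - 4)/(16*k**3 + 24*k**2 + 14*k - 1) gives s_k = k*(-4*k**3 + k + 4).
Check: Δs_k = -16*k**3 - 24*k**2 - 14*k + 1. ✓
Telescope: S(n) = s_(n+1) − s_(0) = -4*n**4 - 16*n**3 - 23*n**2 - 10*n + 1 − (0) = -4*n**4 - 16*n**3 - 23*n**2 - 10*n + 1.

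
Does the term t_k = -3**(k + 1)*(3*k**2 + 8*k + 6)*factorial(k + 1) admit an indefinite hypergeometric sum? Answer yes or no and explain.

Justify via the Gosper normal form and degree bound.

Yes. s_k = -3**(k + 1)*k*factorial(k + 1).

r(k) = 3*(3*k**3 + 20*k**2 + 45*k + 34)/(3*k**2 + 8*k + 6) after simplifying.
So A=3*k + 6 and B=1, with C=k**2 + 8*k/3 + 2.
Key eq: (3*k + 6)·f(k+1) = (1)·f(k) + (k**2 + 8*k/3 + 2).
Bound: deg f ≤ 1.
Solving with deg f ≤ 1: f(k) = k/3.
Certificate R = B(k−1)f/C = k/(3*k**2 + 8*k + 6) gives s_k = -3**(k + 1)*k*factorial(k + 1).
Check: Δs_k = -3**(k + 1)*(3*k**2 + 8*k + 6)*factorial(k + 1). ✓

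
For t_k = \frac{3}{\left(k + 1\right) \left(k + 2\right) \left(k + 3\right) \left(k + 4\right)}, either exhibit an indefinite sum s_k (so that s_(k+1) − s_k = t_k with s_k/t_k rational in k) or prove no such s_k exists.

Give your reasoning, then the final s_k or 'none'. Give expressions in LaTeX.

Ratio r(k) = (k + 1)/(k + 5).
Gosper form: A/B · C(k+1)/C(k) with A=k + 1, B=k + 5, C=1.
Solve (k + 1)·f(k+1) − (k + 4)·f(k) = 1.
From deg A=1, deg B=1, deg C=0: d=3.
A polynomial solution: f(k) = k*(k**2 + 6*k + 11)/18.
Get s_k = R·t_k = k*(k**2 + 6*k + 11)/(6*(k + 1)*(k + 2)*(k + 3)) with R(k) = B(k−1)f(k)/C(k) = k*(k + 4)*(k**2 + 6*k + 11)/18.
Δs = 3/(k**4 + 10*k**3 + 35*k**2 + 50*k + 24), as required.

s_k = \frac{k \left(k^{2} + 6 k + 11\right)}{6 \left(k + 1\right) \left(k + 2\right) \left(k + 3\right)}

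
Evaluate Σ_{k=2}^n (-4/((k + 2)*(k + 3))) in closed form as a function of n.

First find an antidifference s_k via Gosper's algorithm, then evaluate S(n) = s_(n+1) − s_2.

S(n) = (1 - n)/(n + 3)

r(k) = (k + 2)/(k + 4) after simplifying.
So A=k + 2 and B=k + 4, with C=1.
Set up (k + 2)·f(k+1) − (k + 3)·f(k) − (1) = 0.
Degrees (1,1,0) ⇒ d ≤ 1.
A polynomial solution: f(k) = k/2.
Get s_k = R·t_k = -2*k/(k + 2) with R(k) = B(k−1)f(k)/C(k) = k*(k + 3)/2.
Check: Δs_k = -4/(k**2 + 5*k + 6). ✓
s_(n+1) = 2*(-n - 1)/(n + 3) and s_(2) = -1, so S(n) = (1 - n)/(n + 3).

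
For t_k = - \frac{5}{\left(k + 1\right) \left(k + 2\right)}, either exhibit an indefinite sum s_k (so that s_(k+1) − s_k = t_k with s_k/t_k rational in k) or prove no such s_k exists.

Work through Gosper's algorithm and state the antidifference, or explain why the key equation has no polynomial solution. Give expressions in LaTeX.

s_k = - \frac{5 k}{k + 1}

Compute t_(k+1)/t_k: get (k + 1)/(k + 3).
A = k + 1, B = k + 3, C = 1.
Key eq: (k + 1)·f(k+1) = (k + 2)·f(k) + (1).
From deg A=1, deg B=1, deg C=0: d=1.
Solve for f: f(k) = k (degree 1 ≤ 1).
R(k) = B(k−1)·f(k)/C(k) = k*(k + 2); s_k = R·t_k = -5*k/(k + 1).
Check: Δs_k = -5/(k**2 + 3*k + 2). ✓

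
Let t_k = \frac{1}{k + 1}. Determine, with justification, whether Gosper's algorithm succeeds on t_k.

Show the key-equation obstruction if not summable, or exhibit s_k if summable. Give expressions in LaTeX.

t_(k+1)/t_k = (k + 1)/(k + 2).
Normal form (A,B,C) = (k + 1, k + 2, 1).
Need (k + 1)·f(k+1) − (k + 1)·f(k) = 1.
deg f ≤ 0 (via 1,1,0).
Put f(k) = c0: A·f(k+1) − B(k−1)·f(k) − C = -1; need -1 = 0 — inconsistent ⇒ no f, not summable.

No — t_k has no hypergeometric antidifference.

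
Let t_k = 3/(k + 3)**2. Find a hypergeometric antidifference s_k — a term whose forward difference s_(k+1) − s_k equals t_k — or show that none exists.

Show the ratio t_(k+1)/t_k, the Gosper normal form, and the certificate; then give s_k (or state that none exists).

none — t_k is not Gosper-summable

t_(k+1)/t_k = (k + 3)**2/(k + 4)**2.
Gosper form: A/B · C(k+1)/C(k) with A=k**2 + 6*k + 9, B=k**2 + 8*k + 16, C=1.
Need (k**2 + 6*k + 9)·f(k+1) − (k**2 + 6*k + 9)·f(k) = 1.
Bound: deg f ≤ 0.
f = c0 ⇒ A·f(k+1) − B(k−1)·f(k) − C = -1. The system {-1 = 0} is inconsistent; no antidifference.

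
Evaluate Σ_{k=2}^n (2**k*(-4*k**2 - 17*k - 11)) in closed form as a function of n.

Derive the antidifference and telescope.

Compute t_(k+1)/t_k: get 2*(4*k**2 + 25*k + 32)/(4*k**2 + 17*k + 11).
Factor: A=2; B=1; C=k**2 + 17*k/4 + 11/4.
Need (2)·f(k+1) − (1)·f(k) = k**2 + 17*k/4 + 11/4.
deg f ≤ 2 (via 0,0,2).
Coefficient equations give f(k) = (4*k**2 + k + 1)/4.
R(k) = B(k−1)·f(k)/C(k) = (4*k**2 + k + 1)/(4*k**2 + 17*k + 11); s_k = R·t_k = 2**k*(-4*k**2 - k - 1).
Δs = 2**k*(-4*k**2 - 17*k - 11), as required.
Σ_(k=2)^n t_k = s_(n+1) − s_(2) = (2**(n + 1)*(-4*n**2 - 9*n - 6)) − (-76), i.e. -8*2**n*n**2 - 18*2**n*n - 12*2**n + 76.

S(n) = -8*2**n*n**2 - 18*2**n*n - 12*2**n + 76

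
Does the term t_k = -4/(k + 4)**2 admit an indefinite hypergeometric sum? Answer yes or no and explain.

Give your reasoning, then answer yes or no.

The ratio is (k + 4)**2/(k + 5)**2.
So A=k**2 + 8*k + 16 and B=k**2 + 10*k + 25, with C=1.
Solve (k**2 + 8*k + 16)·f(k+1) − (k**2 + 8*k + 16)·f(k) = 1.
d = 0 from the (2,2,0) case.
f = c0 ⇒ A·f(k+1) − B(k−1)·f(k) − C = -1. The system {-1 = 0} is inconsistent; no antidifference.

No — key equation has no polynomial f.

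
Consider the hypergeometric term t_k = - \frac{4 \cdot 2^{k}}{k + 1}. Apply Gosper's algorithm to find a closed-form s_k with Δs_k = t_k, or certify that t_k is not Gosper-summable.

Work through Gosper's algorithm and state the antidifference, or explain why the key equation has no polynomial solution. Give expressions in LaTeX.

none — t_k is not Gosper-summable

Ratio r(k) = 2*(k + 1)/(k + 2).
A = 2*k + 2, B = k + 2, C = 1.
Key eq: (2*k + 2)·f(k+1) = (k + 1)·f(k) + (1).
Degrees (1,1,0) ⇒ d ≤ -1.
Negative degree bound (-1): no f exists, t_k not Gosper-summable.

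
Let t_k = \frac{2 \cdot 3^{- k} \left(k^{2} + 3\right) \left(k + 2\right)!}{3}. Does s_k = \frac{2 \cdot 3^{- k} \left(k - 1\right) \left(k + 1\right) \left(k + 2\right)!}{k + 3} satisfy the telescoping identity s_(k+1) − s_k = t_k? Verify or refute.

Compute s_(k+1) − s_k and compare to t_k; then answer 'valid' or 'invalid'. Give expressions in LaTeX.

s_(k+1) = 2*k*(k + 2)*factorial(k + 3)/(3*3**k*(k + 4))
s_(k+1) − s_k = 2*(k**4 + 5*k**3 + 9*k**2 + 21*k + 12)*factorial(k + 2)/(3*3**k*(k + 3)*(k + 4))
(s_(k+1) − s_k) − t_k = -4*(k**3 + 3*k**2 + 12)*factorial(k + 2)/(3*3**k*(k + 3)*(k + 4))

Invalid: residual - \frac{4 \cdot 3^{- k} \left(k^{3} + 3 k^{2} + 12\right) \left(k + 2\right)!}{3 \left(k + 3\right) \left(k + 4\right)} ≠ 0.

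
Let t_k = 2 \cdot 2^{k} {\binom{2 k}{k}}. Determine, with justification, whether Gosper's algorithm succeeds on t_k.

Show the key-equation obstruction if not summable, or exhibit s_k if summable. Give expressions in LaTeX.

Compute t_(k+1)/t_k: get 4*(2*k + 1)/(k + 1).
Factor: A=8*k + 4; B=k + 1; C=1.
Key eq: (8*k + 4)·f(k+1) = (k)·f(k) + (1).
From deg A=1, deg B=1, deg C=0: d=-1.
Negative degree bound (-1): no f exists, t_k not Gosper-summable.

No — t_k has no hypergeometric antidifference.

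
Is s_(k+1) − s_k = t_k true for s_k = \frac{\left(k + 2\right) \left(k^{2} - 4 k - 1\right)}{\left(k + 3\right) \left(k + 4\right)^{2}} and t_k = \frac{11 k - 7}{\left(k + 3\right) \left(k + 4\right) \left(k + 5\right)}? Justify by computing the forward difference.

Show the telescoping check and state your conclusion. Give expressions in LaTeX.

s_(k+1) = -(k + 3)*(4*k - (k + 1)**2 + 5)/((k + 4)*(k + 5)**2)
s_(k+1) − s_k = (13*k**3 + 72*k**2 + 41*k - 94)/(k**5 + 21*k**4 + 175*k**3 + 723*k**2 + 1480*k + 1200)
(s_(k+1) − s_k) − t_k = 2*(k**3 - 10*k**2 - 58*k + 23)/(k**5 + 21*k**4 + 175*k**3 + 723*k**2 + 1480*k + 1200)

Invalid: residual \frac{2 \left(k^{3} - 10 k^{2} - 58 k + 23\right)}{k^{5} + 21 k^{4} + 175 k^{3} + 723 k^{2} + 1480 k + 1200} ≠ 0.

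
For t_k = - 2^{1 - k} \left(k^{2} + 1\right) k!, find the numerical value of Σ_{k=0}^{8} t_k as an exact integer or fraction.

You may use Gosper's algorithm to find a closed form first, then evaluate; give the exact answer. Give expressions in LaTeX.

Ratio r(k) = (k + 1)*((k + 1)**2 + 1)/(2*(k**2 + 1)).
Normal form (A,B,C) = (k/2 + 1/2, 1, k**2 + 1).
Solve (k/2 + 1/2)·f(k+1) − (1)·f(k) = k**2 + 1.
From deg A=1, deg B=0, deg C=2: d=1.
Coefficient equations give f(k) = 2*k.
So s_k = (B(k−1)f/C)·t_k = (2*k/(k**2 + 1))·t_k = -2**(2 - k)*k*factorial(k).
Verify: -2**(1 - k)*(k**2 + 1)*factorial(k) matches t_k.
Σ_(k=0)^(8) t_k = s_(9) − s_(0) = -25515 − (0) = -25515.

Σ = -25515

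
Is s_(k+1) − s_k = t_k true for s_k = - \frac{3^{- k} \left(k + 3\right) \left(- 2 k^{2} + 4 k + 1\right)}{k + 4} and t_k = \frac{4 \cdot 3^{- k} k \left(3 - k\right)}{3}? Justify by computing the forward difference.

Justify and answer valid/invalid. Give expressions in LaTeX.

Invalid: residual \frac{3^{- k} \left(4 k^{3} + 10 k^{2} - 60 k - 3\right)}{3 \left(k^{2} + 9 k + 20\right)} ≠ 0.

s_(k+1) = (2*k**3 + 8*k**2 - 3*k - 12)/(3*3**k*(k + 5))
s_(k+1) − s_k = (-4*k**4 - 20*k**3 + 38*k**2 + 180*k - 3)/(3*3**k*(k**2 + 9*k + 20))
(s_(k+1) − s_k) − t_k = (4*k**3 + 10*k**2 - 60*k - 3)/(3*3**k*(k**2 + 9*k + 20))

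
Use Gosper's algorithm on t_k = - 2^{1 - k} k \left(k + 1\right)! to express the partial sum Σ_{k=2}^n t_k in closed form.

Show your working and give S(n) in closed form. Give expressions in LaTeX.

S(n) = 6 - 2 \cdot 2^{- n} \left(n + 2\right)!

The ratio is (k + 1)*(k + 2)/(2*k).
Gosper form: A/B · C(k+1)/C(k) with A=k/2 + 1, B=1, C=k.
Set up (k/2 + 1)·f(k+1) − (1)·f(k) − (k) = 0.
Degrees (1,0,1) ⇒ d ≤ 0.
Coefficient equations give f(k) = 2.
Get s_k = R·t_k = -2**(2 - k)*factorial(k + 1) with R(k) = B(k−1)f(k)/C(k) = 2/k.
Verify: -2**(1 - k)*k*factorial(k + 1) matches t_k.
Telescope: S(n) = s_(n+1) − s_(2) = -2**(1 - n)*factorial(n + 2) − (-6) = 6 - 2*factorial(n + 2)/2**n.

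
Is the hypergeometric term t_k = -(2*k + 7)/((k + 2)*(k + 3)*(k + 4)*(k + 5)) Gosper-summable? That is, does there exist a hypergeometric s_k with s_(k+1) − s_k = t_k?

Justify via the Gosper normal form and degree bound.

The ratio is (k + 2)*(2*k + 9)/((k + 6)*(2*k + 7)).
Gosper form: A/B · C(k+1)/C(k) with A=k + 2, B=k + 6, C=k + 7/2.
f must satisfy (k + 2)·f(k+1) − (k + 5)·f(k) = k + 7/2.
d = 3 from the (1,1,1) case.
Coefficient equations give f(k) = k*(k + 3)*(k + 6)/16.
Certificate R = B(k−1)f/C = k*(k + 3)*(k + 5)*(k + 6)/(8*(2*k + 7)) gives s_k = k*(-k - 6)/(8*(k**2 + 6*k + 8)).
Verify: (-2*k - 7)/(k**4 + 14*k**3 + 71*k**2 + 154*k + 120) matches t_k.

Yes. s_k = k*(-k - 6)/(8*(k**2 + 6*k + 8)).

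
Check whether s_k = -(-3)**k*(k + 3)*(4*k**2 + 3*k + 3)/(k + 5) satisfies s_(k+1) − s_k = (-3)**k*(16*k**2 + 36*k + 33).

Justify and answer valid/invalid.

Invalid: residual (-3)**k*(-32*k**3 - 240*k**2 - 432*k - 336)/(k**2 + 11*k + 30) ≠ 0.

s_(k+1) = 3*(-3)**k*(k + 4)*(3*k + 4*(k + 1)**2 + 6)/(k + 6)
s_(k+1) − s_k = (-3)**k*(16*k**4 + 180*k**3 + 669*k**2 + 1011*k + 654)/(k**2 + 11*k + 30)
(s_(k+1) − s_k) − t_k = (-3)**k*(-32*k**3 - 240*k**2 - 432*k - 336)/(k**2 + 11*k + 30)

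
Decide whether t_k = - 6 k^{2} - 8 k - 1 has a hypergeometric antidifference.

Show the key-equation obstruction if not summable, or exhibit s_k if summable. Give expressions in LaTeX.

Yes. s_k = k \left(- 2 k^{2} - k + 2\right).

t_(k+1)/t_k = (6*k**2 + 20*k + 15)/(6*k**2 + 8*k + 1).
Factor: A=1; B=1; C=k**2 + 4*k/3 + 1/6.
Set up (1)·f(k+1) − (1)·f(k) − (k**2 + 4*k/3 + 1/6) = 0.
d = 3 from the (0,0,2) case.
Solve for f: f(k) = k*(2*k**2 + k - 2)/6 (degree 3 ≤ 3).
Get s_k = R·t_k = k*(-2*k**2 - k + 2) with R(k) = B(k−1)f(k)/C(k) = k*(2*k**2 + k - 2)/(6*k**2 + 8*k + 1).
s_(k+1) − s_k = -6*k**2 - 8*k - 1 = t_k.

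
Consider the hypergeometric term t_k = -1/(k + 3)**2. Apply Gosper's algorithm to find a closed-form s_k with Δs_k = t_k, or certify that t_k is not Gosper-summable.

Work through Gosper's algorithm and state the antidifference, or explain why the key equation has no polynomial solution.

no hypergeometric antidifference exists

r(k) = (k + 3)**2/(k + 4)**2 after simplifying.
Factor: A=k**2 + 6*k + 9; B=k**2 + 8*k + 16; C=1.
Need (k**2 + 6*k + 9)·f(k+1) − (k**2 + 6*k + 9)·f(k) = 1.
Degrees (2,2,0) ⇒ d ≤ 0.
Generic f = c0 gives residual -1; -1 = 0 cannot hold, so t_k is not Gosper-summable.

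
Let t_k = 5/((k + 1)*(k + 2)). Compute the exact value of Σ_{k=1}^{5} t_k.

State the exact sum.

The ratio is (k + 1)/(k + 3).
Gosper form: A/B · C(k+1)/C(k) with A=k + 1, B=k + 3, C=1.
Solve (k + 1)·f(k+1) − (k + 2)·f(k) = 1.
d = 1 from the (1,1,0) case.
A polynomial solution: f(k) = k.
Certificate R = B(k−1)f/C = k*(k + 2) gives s_k = 5*k/(k + 1).
Verify: 5/(k**2 + 3*k + 2) matches t_k.
Evaluate s at k=6 and k=1: 30/7 and 5/2; difference 25/14.

Σ = 25/14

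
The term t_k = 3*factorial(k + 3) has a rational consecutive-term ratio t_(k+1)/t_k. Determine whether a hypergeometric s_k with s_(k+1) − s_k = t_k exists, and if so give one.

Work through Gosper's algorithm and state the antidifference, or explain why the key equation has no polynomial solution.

r(k) = k + 4 after simplifying.
Normal form (A,B,C) = (k + 4, 1, 1).
Need (k + 4)·f(k+1) − (1)·f(k) = 1.
d = -1 from the (1,0,0) case.
Bound -1 < 0, so the key equation has no polynomial solution.

not Gosper-summable; s_k does not exist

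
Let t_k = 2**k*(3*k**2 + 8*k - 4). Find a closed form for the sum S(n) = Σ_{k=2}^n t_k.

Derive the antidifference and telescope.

S(n) = 6*2**n*n**2 + 4*2**n*n - 6*2**n - 8

Step 1: r(k) = 2*(3*k**2 + 14*k + 7)/(3*k**2 + 8*k - 4).
So A=2 and B=1, with C=k**2 + 8*k/3 - 4/3.
Set up (2)·f(k+1) − (1)·f(k) − (k**2 + 8*k/3 - 4/3) = 0.
From deg A=0, deg B=0, deg C=2: d=2.
Coefficient equations give f(k) = (3*k**2 - 4*k - 2)/3.
R(k) = B(k−1)·f(k)/C(k) = (3*k**2 - 4*k - 2)/(3*k**2 + 8*k - 4); s_k = R·t_k = 2**k*(3*k**2 - 4*k - 2).
Check: Δs_k = 2**k*(3*k**2 + 8*k - 4). ✓
s_(n+1) = 2**(n + 1)*(3*n**2 + 2*n - 3) and s_(2) = 8, so S(n) = 6*2**n*n**2 + 4*2**n*n - 6*2**n - 8.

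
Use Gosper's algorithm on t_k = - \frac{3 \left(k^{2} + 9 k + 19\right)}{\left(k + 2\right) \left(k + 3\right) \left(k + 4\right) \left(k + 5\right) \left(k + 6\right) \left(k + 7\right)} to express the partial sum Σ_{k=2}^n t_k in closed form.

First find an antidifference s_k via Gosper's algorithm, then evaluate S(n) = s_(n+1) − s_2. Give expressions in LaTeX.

Step 1: r(k) = (k + 2)*(9*k + (k + 1)**2 + 28)/((k + 8)*(k**2 + 9*k + 19)).
So A=k + 2 and B=k + 8, with C=k**2 + 9*k + 19.
f must satisfy (k + 2)·f(k+1) − (k + 7)·f(k) = k**2 + 9*k + 19.
deg f ≤ 5 (via 1,1,2).
Coefficient equations give f(k) = k*(k + 3)*(k + 5)*(k**2 + 12*k + 44)/144.
Get s_k = R·t_k = k*(-k**2 - 12*k - 44)/(48*(k**3 + 12*k**2 + 44*k + 48)) with R(k) = B(k−1)f(k)/C(k) = k*(k + 3)*(k + 5)*(k + 7)*(k**2 + 12*k + 44)/(144*(k**2 + 9*k + 19)).
Δs = 3*(-k**2 - 9*k - 19)/(k**6 + 27*k**5 + 295*k**4 + 1665*k**3 + 5104*k**2 + 8028*k + 5040), as required.
Evaluate: s_(n+1) = (-n**3 - 15*n**2 - 71*n - 57)/(48*(n**3 + 15*n**2 + 71*n + 105)); subtract s_(2) = -1/64 ⇒ S(n) = (-n**3 - 15*n**2 - 71*n + 87)/(192*(n**3 + 15*n**2 + 71*n + 105)).

S(n) = \frac{- n^{3} - 15 n^{2} - 71 n + 87}{192 \left(n^{3} + 15 n^{2} + 71 n + 105\right)}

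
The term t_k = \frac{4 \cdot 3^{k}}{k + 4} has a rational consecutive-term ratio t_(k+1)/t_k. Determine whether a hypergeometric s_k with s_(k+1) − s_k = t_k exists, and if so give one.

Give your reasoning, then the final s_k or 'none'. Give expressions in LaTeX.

r(k) = 3*(k + 4)/(k + 5) after simplifying.
So A=3*k + 12 and B=k + 5, with C=1.
f must satisfy (3*k + 12)·f(k+1) − (k + 4)·f(k) = 1.
From deg A=1, deg B=1, deg C=0: d=-1.
Bound -1 < 0, so the key equation has no polynomial solution.

none (Gosper's algorithm certifies no s_k)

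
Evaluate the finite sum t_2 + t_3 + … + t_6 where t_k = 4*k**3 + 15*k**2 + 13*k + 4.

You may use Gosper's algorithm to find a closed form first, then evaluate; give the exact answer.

Ratio r(k) = (4*k**3 + 27*k**2 + 55*k + 36)/(4*k**3 + 15*k**2 + 13*k + 4).
Take A(k)=1, B(k)=1, C(k)=k**3 + 15*k**2/4 + 13*k/4 + 1.
Key eq: (1)·f(k+1) = (1)·f(k) + (k**3 + 15*k**2/4 + 13*k/4 + 1).
d = 4 from the (0,0,3) case.
Solving with deg f ≤ 4: f(k) = k**3*(k + 3)/4.
Certificate R = B(k−1)f/C = k**3*(k + 3)/(4*k**3 + 15*k**2 + 13*k + 4) gives s_k = k**3*(k + 3).
s_(k+1) − s_k = 4*k**3 + 15*k**2 + 13*k + 4 = t_k.
Σ_(k=2)^(6) t_k = s_(7) − s_(2) = 3430 − (40) = 3390.

Σ = 3390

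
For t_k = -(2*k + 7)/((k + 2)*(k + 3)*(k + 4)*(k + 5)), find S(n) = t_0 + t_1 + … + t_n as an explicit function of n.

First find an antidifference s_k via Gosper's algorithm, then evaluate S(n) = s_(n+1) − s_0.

Ratio r(k) = (k + 2)*(2*k + 9)/((k + 6)*(2*k + 7)).
Factor: A=k + 2; B=k + 6; C=k + 7/2.
f must satisfy (k + 2)·f(k+1) − (k + 5)·f(k) = k + 7/2.
d = 3 from the (1,1,1) case.
Coefficient equations give f(k) = k*(k + 3)*(k + 6)/16.
So s_k = (B(k−1)f/C)·t_k = (k*(k + 3)*(k + 5)*(k + 6)/(8*(2*k + 7)))·t_k = k*(-k - 6)/(8*(k**2 + 6*k + 8)).
Δs = (-2*k - 7)/(k**4 + 14*k**3 + 71*k**2 + 154*k + 120), as required.
Telescope: S(n) = s_(n+1) − s_(0) = (-n**2 - 8*n - 7)/(8*(n**2 + 8*n + 15)) − (0) = (-n**2 - 8*n - 7)/(8*(n**2 + 8*n + 15)).

S(n) = (-n**2 - 8*n - 7)/(8*(n**2 + 8*n + 15))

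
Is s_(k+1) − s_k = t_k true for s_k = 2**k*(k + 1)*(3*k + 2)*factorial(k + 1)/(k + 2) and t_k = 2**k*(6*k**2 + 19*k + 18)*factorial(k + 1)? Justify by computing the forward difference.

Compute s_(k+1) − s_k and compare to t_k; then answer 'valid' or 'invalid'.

s_(k+1) = 2**(k + 1)*(k + 2)*(3*k + 5)*factorial(k + 2)/(k + 3)
s_(k+1) − s_k = 2**k*(6*k**4 + 43*k**3 + 118*k**2 + 151*k + 74)*factorial(k + 1)/((k + 2)*(k + 3))
(s_(k+1) − s_k) − t_k = -2**k*(6*k**3 + 31*k**2 + 53*k + 34)*factorial(k + 1)/((k + 2)*(k + 3))

Invalid: residual -2**k*(6*k**3 + 31*k**2 + 53*k + 34)*factorial(k + 1)/((k + 2)*(k + 3)) ≠ 0.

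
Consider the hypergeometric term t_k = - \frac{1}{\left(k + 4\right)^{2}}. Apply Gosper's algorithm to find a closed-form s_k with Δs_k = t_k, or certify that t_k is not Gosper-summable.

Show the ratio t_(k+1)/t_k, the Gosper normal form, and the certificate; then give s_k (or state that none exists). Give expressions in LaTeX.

no hypergeometric antidifference exists

Step 1: r(k) = (k + 4)**2/(k + 5)**2.
Factor: A=k**2 + 8*k + 16; B=k**2 + 10*k + 25; C=1.
Set up (k**2 + 8*k + 16)·f(k+1) − (k**2 + 8*k + 16)·f(k) − (1) = 0.
From deg A=2, deg B=2, deg C=0: d=0.
f = c0 ⇒ A·f(k+1) − B(k−1)·f(k) − C = -1. The system {-1 = 0} is inconsistent; no antidifference.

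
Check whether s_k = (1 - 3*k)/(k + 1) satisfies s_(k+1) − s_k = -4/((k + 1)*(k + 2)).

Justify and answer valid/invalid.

s_(k+1) = (-3*k - 2)/(k + 2)
s_(k+1) − s_k = -4/(k**2 + 3*k + 2)
(s_(k+1) − s_k) − t_k = 0

Valid — Δs_k = t_k.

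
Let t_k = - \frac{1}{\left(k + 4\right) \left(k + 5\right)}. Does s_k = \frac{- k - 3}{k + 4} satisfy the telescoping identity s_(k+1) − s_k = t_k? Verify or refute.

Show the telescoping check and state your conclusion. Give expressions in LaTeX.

Valid — Δs_k = t_k.

s_(k+1) = (-k - 4)/(k + 5)
s_(k+1) − s_k = -1/(k**2 + 9*k + 20)
(s_(k+1) − s_k) − t_k = 0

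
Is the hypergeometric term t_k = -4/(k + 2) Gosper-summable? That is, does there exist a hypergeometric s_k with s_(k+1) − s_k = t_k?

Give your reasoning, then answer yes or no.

No — the linear system for f has no solution.

r(k) = (k + 2)/(k + 3) after simplifying.
A = k + 2, B = k + 3, C = 1.
Need (k + 2)·f(k+1) − (k + 2)·f(k) = 1.
Degrees (1,1,0) ⇒ d ≤ 0.
Write f(k) = c0. Then LHS − RHS = -1, requiring -1 = 0: contradictory. No certificate.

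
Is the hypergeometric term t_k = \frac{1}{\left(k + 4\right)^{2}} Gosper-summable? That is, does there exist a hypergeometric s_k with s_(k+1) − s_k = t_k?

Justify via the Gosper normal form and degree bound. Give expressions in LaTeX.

Step 1: r(k) = (k + 4)**2/(k + 5)**2.
Factor: A=k**2 + 8*k + 16; B=k**2 + 10*k + 25; C=1.
Need (k**2 + 8*k + 16)·f(k+1) − (k**2 + 8*k + 16)·f(k) = 1.
From deg A=2, deg B=2, deg C=0: d=0.
f = c0 ⇒ A·f(k+1) − B(k−1)·f(k) − C = -1. The system {-1 = 0} is inconsistent; no antidifference.

No — key equation has no polynomial f.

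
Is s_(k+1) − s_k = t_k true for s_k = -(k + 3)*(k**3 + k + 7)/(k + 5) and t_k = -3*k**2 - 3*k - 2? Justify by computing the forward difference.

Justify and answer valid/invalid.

s_(k+1) = -(k + 4)*(k + (k + 1)**3 + 8)/(k + 6)
s_(k+1) − s_k = (-3*k**4 - 32*k**3 - 89*k**2 - 80*k - 54)/(k**2 + 11*k + 30)
(s_(k+1) − s_k) − t_k = 2*(2*k**3 + 18*k**2 + 16*k + 3)/(k**2 + 11*k + 30)

Invalid: residual 2*(2*k**3 + 18*k**2 + 16*k + 3)/(k**2 + 11*k + 30) ≠ 0.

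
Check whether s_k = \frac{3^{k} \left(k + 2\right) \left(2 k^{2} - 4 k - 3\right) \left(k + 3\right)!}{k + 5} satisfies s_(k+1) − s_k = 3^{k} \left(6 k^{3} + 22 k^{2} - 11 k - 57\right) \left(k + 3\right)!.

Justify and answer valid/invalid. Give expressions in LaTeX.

s_(k+1) = 3**(k + 1)*(k + 3)*(2*k**2 - 5)*factorial(k + 4)/(k + 6)
s_(k+1) − s_k = 3**k*(6*k**5 + 70*k**4 + 255*k**3 + 191*k**2 - 633*k - 864)*factorial(k + 3)/((k + 5)*(k + 6))
(s_(k+1) − s_k) − t_k = -3**(k + 1)*(6*k**4 + 52*k**3 + 97*k**2 - 108*k - 282)*factorial(k + 3)/((k + 5)*(k + 6))

Invalid: residual - \frac{3^{k + 1} \left(6 k^{4} + 52 k^{3} + 97 k^{2} - 108 k - 282\right) \left(k + 3\right)!}{\left(k + 5\right) \left(k + 6\right)} ≠ 0.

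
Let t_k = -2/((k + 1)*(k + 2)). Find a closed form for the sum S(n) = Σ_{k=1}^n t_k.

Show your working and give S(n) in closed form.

S(n) = -n/(n + 2)

Ratio r(k) = (k + 1)/(k + 3).
Gosper form: A/B · C(k+1)/C(k) with A=k + 1, B=k + 3, C=1.
Solve (k + 1)·f(k+1) − (k + 2)·f(k) = 1.
Degrees (1,1,0) ⇒ d ≤ 1.
Solve for f: f(k) = k (degree 1 ≤ 1).
So s_k = (B(k−1)f/C)·t_k = (k*(k + 2))·t_k = -2*k/(k + 1).
s_(k+1) − s_k = -2/(k**2 + 3*k + 2) = t_k.
Evaluate: s_(n+1) = 2*(-n - 1)/(n + 2); subtract s_(1) = -1 ⇒ S(n) = -n/(n + 2).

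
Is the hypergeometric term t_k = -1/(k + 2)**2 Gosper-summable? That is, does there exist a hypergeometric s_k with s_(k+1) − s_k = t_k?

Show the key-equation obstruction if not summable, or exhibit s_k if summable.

The ratio is (k + 2)**2/(k + 3)**2.
Take A(k)=k**2 + 4*k + 4, B(k)=k**2 + 6*k + 9, C(k)=1.
Set up (k**2 + 4*k + 4)·f(k+1) − (k**2 + 4*k + 4)·f(k) − (1) = 0.
Degrees (2,2,0) ⇒ d ≤ 0.
Write f(k) = c0. Then LHS − RHS = -1, requiring -1 = 0: contradictory. No certificate.

No; the coefficient equations for f are inconsistent.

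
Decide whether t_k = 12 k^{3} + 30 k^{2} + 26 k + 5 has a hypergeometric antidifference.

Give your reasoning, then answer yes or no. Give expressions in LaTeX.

Step 1: r(k) = (12*k**3 + 66*k**2 + 122*k + 73)/(12*k**3 + 30*k**2 + 26*k + 5).
Gosper form: A/B · C(k+1)/C(k) with A=1, B=1, C=k**3 + 5*k**2/2 + 13*k/6 + 5/12.
Need (1)·f(k+1) − (1)·f(k) = k**3 + 5*k**2/2 + 13*k/6 + 5/12.
From deg A=0, deg B=0, deg C=3: d=4.
Solve for f: f(k) = k*(3*k**3 + 4*k**2 + k - 3)/12 (degree 4 ≤ 4).
Get s_k = R·t_k = k*(3*k**3 + 4*k**2 + k - 3) with R(k) = B(k−1)f(k)/C(k) = k*(3*k**3 + 4*k**2 + k - 3)/(12*k**3 + 30*k**2 + 26*k + 5).
Δs = 12*k**3 + 30*k**2 + 26*k + 5, as required.

Yes. s_k = k \left(3 k^{3} + 4 k^{2} + k - 3\right).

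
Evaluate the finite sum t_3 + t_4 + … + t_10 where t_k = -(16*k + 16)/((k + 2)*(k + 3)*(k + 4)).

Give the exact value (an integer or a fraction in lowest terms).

Σ = -592/455

Compute t_(k+1)/t_k: get (k + 2)**2/((k + 1)*(k + 5)).
Take A(k)=k + 2, B(k)=k + 5, C(k)=k + 1.
Set up (k + 2)·f(k+1) − (k + 4)·f(k) − (k + 1) = 0.
Bound: deg f ≤ 2.
A polynomial solution: f(k) = k*(k + 1)/4.
Get s_k = R·t_k = -4*k*(k + 1)/((k + 2)*(k + 3)) with R(k) = B(k−1)f(k)/C(k) = k*(k + 4)/4.
s_(k+1) − s_k = 16*(-k - 1)/(k**3 + 9*k**2 + 26*k + 24) = t_k.
Sum = s_(11) − s_(3); s_(11) = -264/91, s_(3) = -8/5 ⇒ -592/455.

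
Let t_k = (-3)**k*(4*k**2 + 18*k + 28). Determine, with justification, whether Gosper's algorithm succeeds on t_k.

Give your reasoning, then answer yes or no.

t_(k+1)/t_k = 3*(-2*k**2 - 13*k - 25)/(2*k**2 + 9*k + 14).
Gosper form: A/B · C(k+1)/C(k) with A=-3, B=1, C=k**2 + 9*k/2 + 7.
Set up (-3)·f(k+1) − (1)·f(k) − (k**2 + 9*k/2 + 7) = 0.
From deg A=0, deg B=0, deg C=2: d=2.
Coefficient equations give f(k) = -(k**2 + 3*k + 4)/4.
Then R = B(k−1)f/C = -(k**2 + 3*k + 4)/(2*(2*k**2 + 9*k + 14)), so s_k = R(k)·t_k = (-3)**k*(-k**2 - 3*k - 4).
s_(k+1) − s_k = (-3)**k*(4*k**2 + 18*k + 28) = t_k.

Yes. s_k = (-3)**k*(-k**2 - 3*k - 4).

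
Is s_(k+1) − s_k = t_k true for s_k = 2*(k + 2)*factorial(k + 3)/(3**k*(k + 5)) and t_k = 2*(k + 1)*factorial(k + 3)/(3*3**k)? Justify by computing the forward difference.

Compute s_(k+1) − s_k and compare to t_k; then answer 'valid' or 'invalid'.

s_(k+1) = 2*(k + 3)*factorial(k + 4)/(3*3**k*(k + 6))
s_(k+1) − s_k = 2*(k**3 + 9*k**2 + 23*k + 24)*factorial(k + 3)/(3*3**k*(k + 5)*(k + 6))
(s_(k+1) − s_k) − t_k = -2*(k**2 + 6*k + 2)*factorial(k + 3)/(3**k*(k + 5)*(k + 6))

Invalid: residual -2*(k**2 + 6*k + 2)*factorial(k + 3)/(3**k*(k + 5)*(k + 6)) ≠ 0.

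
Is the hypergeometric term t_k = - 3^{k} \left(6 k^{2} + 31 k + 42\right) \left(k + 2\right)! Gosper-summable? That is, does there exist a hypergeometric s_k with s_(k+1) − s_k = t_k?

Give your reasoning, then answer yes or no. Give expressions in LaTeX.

Yes. s_k = - 3^{k} \left(2 k + 3\right) \left(k + 2\right)!.

Compute t_(k+1)/t_k: get 3*(6*k**3 + 61*k**2 + 208*k + 237)/(6*k**2 + 31*k + 42).
Normal form (A,B,C) = (3*k + 9, 1, k**2 + 31*k/6 + 7).
f must satisfy (3*k + 9)·f(k+1) − (1)·f(k) = k**2 + 31*k/6 + 7.
Degrees (1,0,2) ⇒ d ≤ 1.
Match coefficients ⇒ f(k) = (2*k + 3)/6.
So s_k = (B(k−1)f/C)·t_k = ((2*k + 3)/(6*k**2 + 31*k + 42))·t_k = -3**k*(2*k + 3)*factorial(k + 2).
s_(k+1) − s_k = -3**k*(6*k**2 + 31*k + 42)*factorial(k + 2) = t_k.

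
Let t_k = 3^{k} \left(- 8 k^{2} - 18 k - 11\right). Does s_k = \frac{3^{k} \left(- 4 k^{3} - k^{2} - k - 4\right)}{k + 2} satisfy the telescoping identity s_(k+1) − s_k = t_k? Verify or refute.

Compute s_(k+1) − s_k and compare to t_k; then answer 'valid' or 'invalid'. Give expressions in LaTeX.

Invalid: residual \frac{3^{k} \left(8 k^{3} + 30 k^{2} + 50 k + 18\right)}{k^{2} + 5 k + 6} ≠ 0.

s_(k+1) = 3**(k + 1)*(-k - 4*(k + 1)**3 - (k + 1)**2 - 5)/(k + 3)
s_(k+1) − s_k = 3**k*(-8*k**4 - 50*k**3 - 119*k**2 - 113*k - 48)/(k**2 + 5*k + 6)
(s_(k+1) − s_k) − t_k = 3**k*(8*k**3 + 30*k**2 + 50*k + 18)/(k**2 + 5*k + 6)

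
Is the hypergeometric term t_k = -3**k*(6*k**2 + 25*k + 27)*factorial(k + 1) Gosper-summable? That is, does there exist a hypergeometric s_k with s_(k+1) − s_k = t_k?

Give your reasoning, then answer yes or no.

Yes. s_k = -3**k*(2*k + 3)*factorial(k + 1).

Compute t_(k+1)/t_k: get 3*(6*k**3 + 49*k**2 + 132*k + 116)/(6*k**2 + 25*k + 27).
So A=3*k + 6 and B=1, with C=k**2 + 25*k/6 + 9/2.
Key eq: (3*k + 6)·f(k+1) = (1)·f(k) + (k**2 + 25*k/6 + 9/2).
Degrees (1,0,2) ⇒ d ≤ 1.
Solving with deg f ≤ 1: f(k) = (2*k + 3)/6.
Get s_k = R·t_k = -3**k*(2*k + 3)*factorial(k + 1) with R(k) = B(k−1)f(k)/C(k) = (2*k + 3)/(6*k**2 + 25*k + 27).
Check: Δs_k = -3**k*(6*k**2 + 25*k + 27)*factorial(k + 1). ✓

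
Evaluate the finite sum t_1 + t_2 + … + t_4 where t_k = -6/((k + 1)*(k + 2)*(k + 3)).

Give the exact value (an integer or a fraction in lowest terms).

Step 1: r(k) = (k + 1)/(k + 4).
Factor: A=k + 1; B=k + 4; C=1.
Need (k + 1)·f(k+1) − (k + 3)·f(k) = 1.
From deg A=1, deg B=1, deg C=0: d=2.
Solving with deg f ≤ 2: f(k) = k*(k + 3)/4.
Get s_k = R·t_k = 3*k*(-k - 3)/(2*(k + 1)*(k + 2)) with R(k) = B(k−1)f(k)/C(k) = k*(k + 3)**2/4.
Check: Δs_k = -6/(k**3 + 6*k**2 + 11*k + 6). ✓
Σ_(k=1)^(4) t_k = s_(5) − s_(1) = -10/7 − (-1) = -3/7.

Σ = -3/7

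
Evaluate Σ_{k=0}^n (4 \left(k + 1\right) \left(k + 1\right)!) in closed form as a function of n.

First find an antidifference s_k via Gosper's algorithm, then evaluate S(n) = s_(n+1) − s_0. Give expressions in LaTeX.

r(k) = (k + 2)**2/(k + 1) after simplifying.
Normal form (A,B,C) = (k + 2, 1, k + 1).
Key eq: (k + 2)·f(k+1) = (1)·f(k) + (k + 1).
Bound: deg f ≤ 0.
Coefficient equations give f(k) = 1.
Certificate R = B(k−1)f/C = 1/(k + 1) gives s_k = 4*factorial(k + 1).
Check: Δs_k = 4*(k + 1)*factorial(k + 1). ✓
s_(n+1) = 4*factorial(n + 2) and s_(0) = 4, so S(n) = 4*factorial(n + 2) - 4.

S(n) = 4 \left(n + 2\right)! - 4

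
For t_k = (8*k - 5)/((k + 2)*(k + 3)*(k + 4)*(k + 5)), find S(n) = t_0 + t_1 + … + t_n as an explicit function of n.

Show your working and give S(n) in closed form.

S(n) = (n**3 + 12*n**2 - 49*n - 60)/(24*(n**3 + 12*n**2 + 47*n + 60))

Step 1: r(k) = (k + 2)*(8*k + 3)/((k + 6)*(8*k - 5)).
Take A(k)=k + 2, B(k)=k + 6, C(k)=k - 5/8.
Need (k + 2)·f(k+1) − (k + 5)·f(k) = k - 5/8.
Bound: deg f ≤ 3.
A polynomial solution: f(k) = k*(k - 5)*(k + 14)/192.
Certificate R = B(k−1)f/C = k*(k - 5)*(k + 5)*(k + 14)/(24*(8*k - 5)) gives s_k = k*(k**2 + 9*k - 70)/(24*(k + 2)*(k + 3)*(k + 4)).
s_(k+1) − s_k = (8*k - 5)/(k**4 + 14*k**3 + 71*k**2 + 154*k + 120) = t_k.
Telescope: S(n) = s_(n+1) − s_(0) = (n**3 + 12*n**2 - 49*n - 60)/(24*(n**3 + 12*n**2 + 47*n + 60)) − (0) = (n**3 + 12*n**2 - 49*n - 60)/(24*(n**3 + 12*n**2 + 47*n + 60)).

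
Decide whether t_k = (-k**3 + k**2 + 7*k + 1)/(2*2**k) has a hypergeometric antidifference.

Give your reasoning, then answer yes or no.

Yes. s_k = (k**3 + 2*k**2 + 2)/2**k.

Step 1: r(k) = (k**3/2 + k**2 - 3*k - 4)/(k**3 - k**2 - 7*k - 1).
Factor: A=1/2; B=1; C=k**3 - k**2 - 7*k - 1.
f must satisfy (1/2)·f(k+1) − (1)·f(k) = k**3 - k**2 - 7*k - 1.
d = 3 from the (0,0,3) case.
Solving with deg f ≤ 3: f(k) = -2*(k**3 + 2*k**2 + 2).
Then R = B(k−1)f/C = -2*(k**3 + 2*k**2 + 2)/(k**3 - k**2 - 7*k - 1), so s_k = R(k)·t_k = (k**3 + 2*k**2 + 2)/2**k.
Δs = (-k**3 + k**2 + 7*k + 1)/(2*2**k), as required.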